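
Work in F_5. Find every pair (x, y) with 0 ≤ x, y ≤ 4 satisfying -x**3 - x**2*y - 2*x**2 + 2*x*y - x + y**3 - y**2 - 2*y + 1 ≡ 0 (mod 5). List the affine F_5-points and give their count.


Affine F_5-points: {(2, 3), (4, 2)}; count = 2.

For each of the 25 pairs (x, y) ∈ F_5², evaluate f(x, y) mod 5. Record the zeros.
  x = 0: [0↦1, 1↦4, 2↦1, 3↦3, 4↦1]  zeros at y ∈ ∅
  x = 1: [0↦2, 1↦1, 2↦4, 3↦2, 4↦1]  zeros at y ∈ ∅
  x = 2: [0↦3, 1↦1, 2↦3, 3↦0, 4↦3]  zeros at y ∈ {3}
  x = 3: [0↦3, 1↦3, 2↦2, 3↦1, 4↦1]  zeros at y ∈ ∅
  x = 4: [0↦1, 1↦1, 2↦0, 3↦4, 4↦4]  zeros at y ∈ {2}
Collecting zeros: affine points = {(2, 3), (4, 2)}.
Total count |C(F_5)_aff| = 2.


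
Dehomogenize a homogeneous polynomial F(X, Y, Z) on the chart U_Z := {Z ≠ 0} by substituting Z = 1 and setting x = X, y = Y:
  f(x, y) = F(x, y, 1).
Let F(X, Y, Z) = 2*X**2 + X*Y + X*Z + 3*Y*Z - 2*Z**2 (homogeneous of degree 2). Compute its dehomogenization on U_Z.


f(x, y) = 2*x**2 + x*y + x + 3*y - 2

On U_Z we set Z = 1. Each monomial c·X^i·Y^j·Z^k in F becomes c·x^i·y^j·1^k = c·x^i·y^j.
Substituting Z = 1: F(X, Y, 1) = 2*x**2 + x*y + x + 3*y - 2.
Note: deg(f) ≤ deg(F) = 2; strict inequality happens when F is divisible by Z (lost terms).


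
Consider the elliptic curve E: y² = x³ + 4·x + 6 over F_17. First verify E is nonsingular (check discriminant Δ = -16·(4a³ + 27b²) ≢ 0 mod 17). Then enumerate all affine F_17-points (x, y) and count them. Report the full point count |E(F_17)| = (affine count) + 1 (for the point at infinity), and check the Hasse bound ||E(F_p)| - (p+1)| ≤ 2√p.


Affine points = {(4, 1), (4, 16), (5, 7), (5, 10), (6, 5), (6, 12), (10, 3), (10, 14), (11, 2), (11, 15), (14, 1), (14, 16), (16, 1), (16, 16)}; affine count = 14; |E(F_17)| = 15.

Discriminant check: Δ ∝ 4a³ + 27b² = 4·4³ + 27·6² = 4·64 + 27·36 ≡ 4 (mod 17). Nonzero ⇒ E is nonsingular.
For each x ∈ F_17, compute rhs = x³ + 4·x + 6 mod 17, then count y ∈ F_17 with y² ≡ rhs.
  x = 0: rhs = 6, matching y values: none (0 points).
  x = 1: rhs = 11, matching y values: none (0 points).
  x = 2: rhs = 5, matching y values: none (0 points).
  x = 3: rhs = 11, matching y values: none (0 points).
  x = 4: rhs = 1, matching y values: 1, 16 (2 points).
  x = 5: rhs = 15, matching y values: 7, 10 (2 points).
  x = 6: rhs = 8, matching y values: 5, 12 (2 points).
  x = 7: rhs = 3, matching y values: none (0 points).
  x = 8: rhs = 6, matching y values: none (0 points).
  x = 9: rhs = 6, matching y values: none (0 points).
  x = 10: rhs = 9, matching y values: 3, 14 (2 points).
  x = 11: rhs = 4, matching y values: 2, 15 (2 points).
  x = 12: rhs = 14, matching y values: none (0 points).
  x = 13: rhs = 11, matching y values: none (0 points).
  x = 14: rhs = 1, matching y values: 1, 16 (2 points).
  x = 15: rhs = 7, matching y values: none (0 points).
  x = 16: rhs = 1, matching y values: 1, 16 (2 points).
Total affine count: 14.
Full point count |E(F_17)| = 14 + 1 = 15.
Hasse bound: |15 − (17+1)| = |-3| = 3 ≤ 2√17 ≈ 8.2462 ✓.


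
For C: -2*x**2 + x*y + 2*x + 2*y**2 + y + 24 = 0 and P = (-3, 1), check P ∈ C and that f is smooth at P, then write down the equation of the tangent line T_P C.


Tangent line at P: 15*x + 2*y + 43 = 0.

Step 1: f(-3, 1) = 0, so P lies on C.
Step 2: partial derivatives
  f_x(x, y) = -4*x + y + 2, f_y(x, y) = x + 4*y + 1.
  f_x(P) = 15, f_y(P) = 2 (gradient nonzero, so P is smooth).
Step 3: tangent line at P: 15·(x − -3) + 2·(y − 1) = 0.
Expanding: 15*x + 2*y + 43 = 0.


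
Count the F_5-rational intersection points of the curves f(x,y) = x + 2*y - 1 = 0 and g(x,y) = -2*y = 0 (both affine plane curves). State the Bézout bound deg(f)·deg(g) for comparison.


Common zeros: {(1, 0)}; count = 1; Bézout bound = 1.

deg(f) = 1, deg(g) = 1, so Bézout bound = 1.
Scan x ∈ F_5. For each x, list the y ∈ F_5 with f(x, y) ≡ 0 and those with g(x, y) ≡ 0 (mod 5); the common zeros in that column are the intersection.
  x = 0: f ≡ 0 at y ∈ {3}; g ≡ 0 at y ∈ {0}; common: ∅.
  x = 1: f ≡ 0 at y ∈ {0}; g ≡ 0 at y ∈ {0}; common: {0}.
  x = 2: f ≡ 0 at y ∈ {2}; g ≡ 0 at y ∈ {0}; common: ∅.
  x = 3: f ≡ 0 at y ∈ {4}; g ≡ 0 at y ∈ {0}; common: ∅.
  x = 4: f ≡ 0 at y ∈ {1}; g ≡ 0 at y ∈ {0}; common: ∅.
Collecting: common zeros = {(1, 0)}, so the count is 1.
Comparison with the Bézout bound: 1 ≤ 1 = deg(f)·deg(g), as expected for curves with no common component (the bound is attained).


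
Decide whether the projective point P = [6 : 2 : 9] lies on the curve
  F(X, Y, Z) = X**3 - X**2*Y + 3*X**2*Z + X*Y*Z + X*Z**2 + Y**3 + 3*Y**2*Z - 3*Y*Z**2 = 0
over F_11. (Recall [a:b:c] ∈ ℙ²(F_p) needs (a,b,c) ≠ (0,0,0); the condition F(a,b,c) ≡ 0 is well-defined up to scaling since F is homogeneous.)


F(6,2,9) ≡ 9 (mod 11); P is NOT on the curve.

Evaluate F(6, 2, 9) term-by-term (mod 11).
  X**3 ↦ 1·216·1·1 = 216
  -X**2*Y ↦ -1·36·2·1 = -72
  3*X**2*Z ↦ 3·36·1·9 = 972
  X*Y*Z ↦ 1·6·2·9 = 108
  X*Z**2 ↦ 1·6·1·81 = 486
  Y**3 ↦ 1·1·8·1 = 8
  3*Y**2*Z ↦ 3·1·4·9 = 108
  -3*Y*Z**2 ↦ -3·1·2·81 = -486
Sum: F(6, 2, 9) = (216) + (-72) + (972) + (108) + (486) + (8) + (108) + (-486) = 1340.
Reducing mod 11: 1340 ≡ 9 (mod 11).
Since F(a, b, c) ≡ 9 ≠ 0 (mod 11), P does NOT lie on the curve.


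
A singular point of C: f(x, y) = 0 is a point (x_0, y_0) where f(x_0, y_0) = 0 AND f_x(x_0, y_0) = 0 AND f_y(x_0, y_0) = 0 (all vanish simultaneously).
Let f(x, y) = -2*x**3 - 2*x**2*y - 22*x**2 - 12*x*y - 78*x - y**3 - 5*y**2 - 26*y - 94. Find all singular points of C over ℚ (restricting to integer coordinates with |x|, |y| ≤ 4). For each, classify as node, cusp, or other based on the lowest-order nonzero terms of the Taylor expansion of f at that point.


Singular points: {(-3, -2)}; classification: cusp.

Compute partial derivatives:
  f_x = -6*x**2 - 4*x*y - 44*x - 12*y - 78.
  f_y = -2*x**2 - 12*x - 3*y**2 - 10*y - 26.
Scan x_0 ∈ {−4, ..., 4}. For each x_0, f_y(x_0, y) is a polynomial in y; find its integer roots y ∈ {−4, ..., 4}, then test f_x and f at those candidates.
  x = -4: f_y(-4, y) = -3*y**2 - 10*y - 10; no integer root y with |y| ≤ 4.
  x = -3: f_y(-3, y) = -3*y**2 - 10*y - 8; vanishes at y ∈ {-2}. (-3, -2): f_x = 0, f = 0 — SINGULAR.
  x = -2: f_y(-2, y) = -3*y**2 - 10*y - 10; no integer root y with |y| ≤ 4.
  x = -1: f_y(-1, y) = -3*y**2 - 10*y - 16; no integer root y with |y| ≤ 4.
  x = 0: f_y(0, y) = -3*y**2 - 10*y - 26; no integer root y with |y| ≤ 4.
  x = 1: f_y(1, y) = -3*y**2 - 10*y - 40; no integer root y with |y| ≤ 4.
  x = 2: f_y(2, y) = -3*y**2 - 10*y - 58; no integer root y with |y| ≤ 4.
  x = 3: f_y(3, y) = -3*y**2 - 10*y - 80; no integer root y with |y| ≤ 4.
  x = 4: f_y(4, y) = -3*y**2 - 10*y - 106; no integer root y with |y| ≤ 4.
Only singular point on the grid: (-3, -2).
Classify: substitute x = -3 + u, y = -2 + v and expand: f = -2*u**3 - 2*u**2*v - v**3 + v**2.
No constant or linear terms (consistent with a singular point). Quadratic part: v**2. Cubic part: -2*u**3 - 2*u**2*v - v**3.
The quadratic part v**2 is a perfect square, so there is a single (double) tangent line v = 0, i.e. y = -2. Restricting the cubic part to that line (v = 0) leaves -2*u**3 ≠ 0, so f is not divisible by v and the branch is v² ≈ 2*u**3 to lowest order — this is a cusp.
Classification: cusp.


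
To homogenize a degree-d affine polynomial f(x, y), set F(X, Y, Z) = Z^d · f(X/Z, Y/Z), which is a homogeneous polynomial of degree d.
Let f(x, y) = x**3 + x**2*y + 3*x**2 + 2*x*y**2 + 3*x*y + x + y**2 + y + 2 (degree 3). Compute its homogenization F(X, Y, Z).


F(X, Y, Z) = X**3 + X**2*Y + 3*X**2*Z + 2*X*Y**2 + 3*X*Y*Z + X*Z**2 + Y**2*Z + Y*Z**2 + 2*Z**3

deg(f) = 3.
Substitute x = X/Z, y = Y/Z into f, then multiply by Z^3.
  monomial 1·x^3·y^0 ↦ 1·X^3·Y^0·Z^0.
  monomial 1·x^2·y^1 ↦ 1·X^2·Y^1·Z^0.
  monomial 3·x^2·y^0 ↦ 3·X^2·Y^0·Z^1.
  monomial 2·x^1·y^2 ↦ 2·X^1·Y^2·Z^0.
  monomial 3·x^1·y^1 ↦ 3·X^1·Y^1·Z^1.
  monomial 1·x^1·y^0 ↦ 1·X^1·Y^0·Z^2.
  monomial 1·x^0·y^2 ↦ 1·X^0·Y^2·Z^1.
  monomial 1·x^0·y^1 ↦ 1·X^0·Y^1·Z^2.
  monomial 2·x^0·y^0 ↦ 2·X^0·Y^0·Z^3.
Collecting: F(X, Y, Z) = X**3 + X**2*Y + 3*X**2*Z + 2*X*Y**2 + 3*X*Y*Z + X*Z**2 + Y**2*Z + Y*Z**2 + 2*Z**3.


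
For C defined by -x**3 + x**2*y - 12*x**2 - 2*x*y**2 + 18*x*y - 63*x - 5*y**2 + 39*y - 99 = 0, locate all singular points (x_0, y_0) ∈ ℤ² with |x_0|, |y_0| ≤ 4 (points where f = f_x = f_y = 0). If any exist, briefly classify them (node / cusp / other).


Singular points: {(-3, 3)}; classification: cusp.

Compute partial derivatives:
  f_x = -3*x**2 + 2*x*y - 24*x - 2*y**2 + 18*y - 63.
  f_y = x**2 - 4*x*y + 18*x - 10*y + 39.
Scan x_0 ∈ {−4, ..., 4}. For each x_0, f_y(x_0, y) is a polynomial in y; find its integer roots y ∈ {−4, ..., 4}, then test f_x and f at those candidates.
  x = -4: f_y(-4, y) = 6*y - 17; no integer root y with |y| ≤ 4.
  x = -3: f_y(-3, y) = 2*y - 6; vanishes at y ∈ {3}. (-3, 3): f_x = 0, f = 0 — SINGULAR.
  x = -2: f_y(-2, y) = 7 - 2*y; no integer root y with |y| ≤ 4.
  x = -1: f_y(-1, y) = 22 - 6*y; no integer root y with |y| ≤ 4.
  x = 0: f_y(0, y) = 39 - 10*y; no integer root y with |y| ≤ 4.
  x = 1: f_y(1, y) = 58 - 14*y; no integer root y with |y| ≤ 4.
  x = 2: f_y(2, y) = 79 - 18*y; no integer root y with |y| ≤ 4.
  x = 3: f_y(3, y) = 102 - 22*y; no integer root y with |y| ≤ 4.
  x = 4: f_y(4, y) = 127 - 26*y; no integer root y with |y| ≤ 4.
Only singular point on the grid: (-3, 3).
Classify: substitute x = -3 + u, y = 3 + v and expand: f = -u**3 + u**2*v - 2*u*v**2 + v**2.
No constant or linear terms (consistent with a singular point). Quadratic part: v**2. Cubic part: -u**3 + u**2*v - 2*u*v**2.
The quadratic part v**2 is a perfect square, so there is a single (double) tangent line v = 0, i.e. y = 3. Restricting the cubic part to that line (v = 0) leaves -u**3 ≠ 0, so f is not divisible by v and the branch is v² ≈ u**3 to lowest order — this is a cusp.
Classification: cusp.


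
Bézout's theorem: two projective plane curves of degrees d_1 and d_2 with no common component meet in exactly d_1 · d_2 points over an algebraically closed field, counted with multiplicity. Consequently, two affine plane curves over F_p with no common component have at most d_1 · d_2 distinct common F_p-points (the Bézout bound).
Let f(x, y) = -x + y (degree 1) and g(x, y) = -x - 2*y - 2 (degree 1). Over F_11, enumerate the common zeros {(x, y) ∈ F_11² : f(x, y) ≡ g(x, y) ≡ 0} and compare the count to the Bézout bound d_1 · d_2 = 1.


Common zeros: {(3, 3)}; count = 1; Bézout bound = 1.

deg(f) = 1, deg(g) = 1, so Bézout bound = 1.
Scan x ∈ F_11. For each x, list the y ∈ F_11 with f(x, y) ≡ 0 and those with g(x, y) ≡ 0 (mod 11); the common zeros in that column are the intersection.
  x = 0: f ≡ 0 at y ∈ {0}; g ≡ 0 at y ∈ {10}; common: ∅.
  x = 1: f ≡ 0 at y ∈ {1}; g ≡ 0 at y ∈ {4}; common: ∅.
  x = 2: f ≡ 0 at y ∈ {2}; g ≡ 0 at y ∈ {9}; common: ∅.
  x = 3: f ≡ 0 at y ∈ {3}; g ≡ 0 at y ∈ {3}; common: {3}.
  x = 4: f ≡ 0 at y ∈ {4}; g ≡ 0 at y ∈ {8}; common: ∅.
  x = 5: f ≡ 0 at y ∈ {5}; g ≡ 0 at y ∈ {2}; common: ∅.
  x = 6: f ≡ 0 at y ∈ {6}; g ≡ 0 at y ∈ {7}; common: ∅.
  x = 7: f ≡ 0 at y ∈ {7}; g ≡ 0 at y ∈ {1}; common: ∅.
  x = 8: f ≡ 0 at y ∈ {8}; g ≡ 0 at y ∈ {6}; common: ∅.
  x = 9: f ≡ 0 at y ∈ {9}; g ≡ 0 at y ∈ {0}; common: ∅.
  x = 10: f ≡ 0 at y ∈ {10}; g ≡ 0 at y ∈ {5}; common: ∅.
Collecting: common zeros = {(3, 3)}, so the count is 1.
Comparison with the Bézout bound: 1 ≤ 1 = deg(f)·deg(g), as expected for curves with no common component (the bound is attained).


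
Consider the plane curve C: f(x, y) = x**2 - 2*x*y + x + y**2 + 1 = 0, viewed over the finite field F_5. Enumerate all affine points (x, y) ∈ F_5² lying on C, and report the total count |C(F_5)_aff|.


Affine F_5-points: {(0, 2), (0, 3), (3, 2), (3, 4), (4, 4)}; count = 5.

For each of the 25 pairs (x, y) ∈ F_5², evaluate f(x, y) mod 5. Record the zeros.
  x = 0: [0↦1, 1↦2, 2↦0, 3↦0, 4↦2]  zeros at y ∈ {2, 3}
  x = 1: [0↦3, 1↦2, 2↦3, 3↦1, 4↦1]  zeros at y ∈ ∅
  x = 2: [0↦2, 1↦4, 2↦3, 3↦4, 4↦2]  zeros at y ∈ ∅
  x = 3: [0↦3, 1↦3, 2↦0, 3↦4, 4↦0]  zeros at y ∈ {2, 4}
  x = 4: [0↦1, 1↦4, 2↦4, 3↦1, 4↦0]  zeros at y ∈ {4}
Collecting zeros: affine points = {(0, 2), (0, 3), (3, 2), (3, 4), (4, 4)}.
Total count |C(F_5)_aff| = 5.


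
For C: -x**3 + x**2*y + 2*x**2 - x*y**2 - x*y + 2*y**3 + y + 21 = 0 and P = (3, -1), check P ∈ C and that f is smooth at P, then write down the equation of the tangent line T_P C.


Tangent line at P: -21*x + 19*y + 82 = 0.

Step 1: f(3, -1) = 0, so P lies on C.
Step 2: partial derivatives
  f_x(x, y) = -3*x**2 + 2*x*y + 4*x - y**2 - y, f_y(x, y) = x**2 - 2*x*y - x + 6*y**2 + 1.
  f_x(P) = -21, f_y(P) = 19 (gradient nonzero, so P is smooth).
Step 3: tangent line at P: -21·(x − 3) + 19·(y − -1) = 0.
Expanding: -21*x + 19*y + 82 = 0.


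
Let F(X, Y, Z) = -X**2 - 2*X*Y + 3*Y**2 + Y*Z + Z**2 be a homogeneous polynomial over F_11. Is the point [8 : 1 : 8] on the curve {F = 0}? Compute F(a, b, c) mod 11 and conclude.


F(8,1,8) ≡ 6 (mod 11); P is NOT on the curve.

Evaluate F(8, 1, 8) term-by-term (mod 11).
  -X**2 ↦ -1·64·1·1 = -64
  -2*X*Y ↦ -2·8·1·1 = -16
  3*Y**2 ↦ 3·1·1·1 = 3
  Y*Z ↦ 1·1·1·8 = 8
  Z**2 ↦ 1·1·1·64 = 64
Sum: F(8, 1, 8) = (-64) + (-16) + (3) + (8) + (64) = -5.
Reducing mod 11: -5 ≡ 6 (mod 11).
Since F(a, b, c) ≡ 6 ≠ 0 (mod 11), P does NOT lie on the curve.


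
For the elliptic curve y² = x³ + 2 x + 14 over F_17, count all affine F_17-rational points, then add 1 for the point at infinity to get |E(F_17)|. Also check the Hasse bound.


Affine points = {(1, 0), (2, 3), (2, 14), (3, 8), (3, 9), (4, 1), (4, 16), (5, 8), (5, 9), (6, 2), (6, 15), (8, 7), (8, 10), (9, 8), (9, 9), (12, 7), (12, 10), (14, 7), (14, 10), (15, 6), (15, 11)}; affine count = 21; |E(F_17)| = 22.

Discriminant check: Δ ∝ 4a³ + 27b² = 4·2³ + 27·14² = 4·8 + 27·196 ≡ 3 (mod 17). Nonzero ⇒ E is nonsingular.
For each x ∈ F_17, compute rhs = x³ + 2·x + 14 mod 17, then count y ∈ F_17 with y² ≡ rhs.
  x = 0: rhs = 14, matching y values: none (0 points).
  x = 1: rhs = 0, matching y values: 0 (1 points).
  x = 2: rhs = 9, matching y values: 3, 14 (2 points).
  x = 3: rhs = 13, matching y values: 8, 9 (2 points).
  x = 4: rhs = 1, matching y values: 1, 16 (2 points).
  x = 5: rhs = 13, matching y values: 8, 9 (2 points).
  x = 6: rhs = 4, matching y values: 2, 15 (2 points).
  x = 7: rhs = 14, matching y values: none (0 points).
  x = 8: rhs = 15, matching y values: 7, 10 (2 points).
  x = 9: rhs = 13, matching y values: 8, 9 (2 points).
  x = 10: rhs = 14, matching y values: none (0 points).
  x = 11: rhs = 7, matching y values: none (0 points).
  x = 12: rhs = 15, matching y values: 7, 10 (2 points).
  x = 13: rhs = 10, matching y values: none (0 points).
  x = 14: rhs = 15, matching y values: 7, 10 (2 points).
  x = 15: rhs = 2, matching y values: 6, 11 (2 points).
  x = 16: rhs = 11, matching y values: none (0 points).
Total affine count: 21.
Full point count |E(F_17)| = 21 + 1 = 22.
Hasse bound: |22 − (17+1)| = |4| = 4 ≤ 2√17 ≈ 8.2462 ✓.


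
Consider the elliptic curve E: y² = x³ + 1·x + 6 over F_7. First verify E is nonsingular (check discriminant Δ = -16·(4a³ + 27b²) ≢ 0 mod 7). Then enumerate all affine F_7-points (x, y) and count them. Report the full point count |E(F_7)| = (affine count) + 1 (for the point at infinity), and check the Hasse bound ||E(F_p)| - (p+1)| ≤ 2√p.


Affine points = {(1, 1), (1, 6), (2, 3), (2, 4), (3, 1), (3, 6), (4, 2), (4, 5), (6, 2), (6, 5)}; affine count = 10; |E(F_7)| = 11.

Discriminant check: Δ ∝ 4a³ + 27b² = 4·1³ + 27·6² = 4·1 + 27·36 ≡ 3 (mod 7). Nonzero ⇒ E is nonsingular.
For each x ∈ F_7, compute rhs = x³ + 1·x + 6 mod 7, then count y ∈ F_7 with y² ≡ rhs.
  x = 0: rhs = 6, matching y values: none (0 points).
  x = 1: rhs = 1, matching y values: 1, 6 (2 points).
  x = 2: rhs = 2, matching y values: 3, 4 (2 points).
  x = 3: rhs = 1, matching y values: 1, 6 (2 points).
  x = 4: rhs = 4, matching y values: 2, 5 (2 points).
  x = 5: rhs = 3, matching y values: none (0 points).
  x = 6: rhs = 4, matching y values: 2, 5 (2 points).
Total affine count: 10.
Full point count |E(F_7)| = 10 + 1 = 11.
Hasse bound: |11 − (7+1)| = |3| = 3 ≤ 2√7 ≈ 5.2915 ✓.


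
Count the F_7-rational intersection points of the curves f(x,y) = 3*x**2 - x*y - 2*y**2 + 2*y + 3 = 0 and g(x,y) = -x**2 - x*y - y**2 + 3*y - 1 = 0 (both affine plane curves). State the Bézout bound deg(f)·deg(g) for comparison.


Common zeros: {(2, 2)}; count = 1; Bézout bound = 4.

deg(f) = 2, deg(g) = 2, so Bézout bound = 4.
Scan x ∈ F_7. For each x, list the y ∈ F_7 with f(x, y) ≡ 0 and those with g(x, y) ≡ 0 (mod 7); the common zeros in that column are the intersection.
  x = 0: f ≡ 0 at y ∈ {4}; g ≡ 0 at y ∈ ∅; common: ∅.
  x = 1: f ≡ 0 at y ∈ {2}; g ≡ 0 at y ∈ ∅; common: ∅.
  x = 2: f ≡ 0 at y ∈ {2, 5}; g ≡ 0 at y ∈ {2, 6}; common: {2}.
  x = 3: f ≡ 0 at y ∈ ∅; g ≡ 0 at y ∈ {2, 5}; common: ∅.
  x = 4: f ≡ 0 at y ∈ ∅; g ≡ 0 at y ∈ ∅; common: ∅.
  x = 5: f ≡ 0 at y ∈ ∅; g ≡ 0 at y ∈ ∅; common: ∅.
  x = 6: f ≡ 0 at y ∈ {1, 4}; g ≡ 0 at y ∈ {5, 6}; common: ∅.
Collecting: common zeros = {(2, 2)}, so the count is 1.
Comparison with the Bézout bound: 1 ≤ 4 = deg(f)·deg(g), as expected for curves with no common component (the affine F_7-count falls short of the bound because intersections may lie at infinity, over extension fields, or carry multiplicity).


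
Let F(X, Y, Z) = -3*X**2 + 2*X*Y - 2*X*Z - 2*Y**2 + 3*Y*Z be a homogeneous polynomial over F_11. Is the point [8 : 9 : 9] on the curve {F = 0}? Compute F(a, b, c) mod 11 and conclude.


F(8,9,9) ≡ 10 (mod 11); P is NOT on the curve.

Evaluate F(8, 9, 9) term-by-term (mod 11).
  -3*X**2 ↦ -3·64·1·1 = -192
  2*X*Y ↦ 2·8·9·1 = 144
  -2*X*Z ↦ -2·8·1·9 = -144
  -2*Y**2 ↦ -2·1·81·1 = -162
  3*Y*Z ↦ 3·1·9·9 = 243
Sum: F(8, 9, 9) = (-192) + (144) + (-144) + (-162) + (243) = -111.
Reducing mod 11: -111 ≡ 10 (mod 11).
Since F(a, b, c) ≡ 10 ≠ 0 (mod 11), P does NOT lie on the curve.


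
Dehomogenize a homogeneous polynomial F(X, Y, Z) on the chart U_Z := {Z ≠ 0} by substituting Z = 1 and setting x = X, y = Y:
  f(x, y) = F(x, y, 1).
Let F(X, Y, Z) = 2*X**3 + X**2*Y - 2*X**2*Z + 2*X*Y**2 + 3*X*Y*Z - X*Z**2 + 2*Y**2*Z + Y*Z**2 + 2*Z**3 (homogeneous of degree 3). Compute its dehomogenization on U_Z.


f(x, y) = 2*x**3 + x**2*y - 2*x**2 + 2*x*y**2 + 3*x*y - x + 2*y**2 + y + 2

On U_Z we set Z = 1. Each monomial c·X^i·Y^j·Z^k in F becomes c·x^i·y^j·1^k = c·x^i·y^j.
Substituting Z = 1: F(X, Y, 1) = 2*x**3 + x**2*y - 2*x**2 + 2*x*y**2 + 3*x*y - x + 2*y**2 + y + 2.
Note: deg(f) ≤ deg(F) = 3; strict inequality happens when F is divisible by Z (lost terms).


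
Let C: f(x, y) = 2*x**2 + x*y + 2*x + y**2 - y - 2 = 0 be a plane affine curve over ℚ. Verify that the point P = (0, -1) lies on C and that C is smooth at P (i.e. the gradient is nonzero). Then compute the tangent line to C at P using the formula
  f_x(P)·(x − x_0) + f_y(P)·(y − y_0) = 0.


Tangent line at P: x - 3*y - 3 = 0.

Step 1: f(0, -1) = 0, so P lies on C.
Step 2: partial derivatives
  f_x(x, y) = 4*x + y + 2, f_y(x, y) = x + 2*y - 1.
  f_x(P) = 1, f_y(P) = -3 (gradient nonzero, so P is smooth).
Step 3: tangent line at P: 1·(x − 0) + -3·(y − -1) = 0.
Expanding: x - 3*y - 3 = 0.


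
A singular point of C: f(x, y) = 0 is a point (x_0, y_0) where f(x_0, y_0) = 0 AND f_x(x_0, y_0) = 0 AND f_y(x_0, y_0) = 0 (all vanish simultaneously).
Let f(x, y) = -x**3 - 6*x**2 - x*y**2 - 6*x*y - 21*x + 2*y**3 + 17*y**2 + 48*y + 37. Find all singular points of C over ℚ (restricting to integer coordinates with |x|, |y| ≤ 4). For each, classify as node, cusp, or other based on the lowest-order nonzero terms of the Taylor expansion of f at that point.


Singular points: {(-2, -3)}; classification: cusp.

Compute partial derivatives:
  f_x = -3*x**2 - 12*x - y**2 - 6*y - 21.
  f_y = -2*x*y - 6*x + 6*y**2 + 34*y + 48.
Scan x_0 ∈ {−4, ..., 4}. For each x_0, f_y(x_0, y) is a polynomial in y; find its integer roots y ∈ {−4, ..., 4}, then test f_x and f at those candidates.
  x = -4: f_y(-4, y) = 6*y**2 + 42*y + 72; vanishes at y ∈ {-4, -3}. (-4, -4): f_x = -13 ≠ 0; (-4, -3): f_x = -12 ≠ 0.
  x = -3: f_y(-3, y) = 6*y**2 + 40*y + 66; vanishes at y ∈ {-3}. (-3, -3): f_x = -3 ≠ 0.
  x = -2: f_y(-2, y) = 6*y**2 + 38*y + 60; vanishes at y ∈ {-3}. (-2, -3): f_x = 0, f = 0 — SINGULAR.
  x = -1: f_y(-1, y) = 6*y**2 + 36*y + 54; vanishes at y ∈ {-3}. (-1, -3): f_x = -3 ≠ 0.
  x = 0: f_y(0, y) = 6*y**2 + 34*y + 48; vanishes at y ∈ {-3}. (0, -3): f_x = -12 ≠ 0.
  x = 1: f_y(1, y) = 6*y**2 + 32*y + 42; vanishes at y ∈ {-3}. (1, -3): f_x = -27 ≠ 0.
  x = 2: f_y(2, y) = 6*y**2 + 30*y + 36; vanishes at y ∈ {-3, -2}. (2, -3): f_x = -48 ≠ 0; (2, -2): f_x = -49 ≠ 0.
  x = 3: f_y(3, y) = 6*y**2 + 28*y + 30; vanishes at y ∈ {-3}. (3, -3): f_x = -75 ≠ 0.
  x = 4: f_y(4, y) = 6*y**2 + 26*y + 24; vanishes at y ∈ {-3}. (4, -3): f_x = -108 ≠ 0.
Only singular point on the grid: (-2, -3).
Classify: substitute x = -2 + u, y = -3 + v and expand: f = -u**3 - u*v**2 + 2*v**3 + v**2.
No constant or linear terms (consistent with a singular point). Quadratic part: v**2. Cubic part: -u**3 - u*v**2 + 2*v**3.
The quadratic part v**2 is a perfect square, so there is a single (double) tangent line v = 0, i.e. y = -3. Restricting the cubic part to that line (v = 0) leaves -u**3 ≠ 0, so f is not divisible by v and the branch is v² ≈ u**3 to lowest order — this is a cusp.
Classification: cusp.


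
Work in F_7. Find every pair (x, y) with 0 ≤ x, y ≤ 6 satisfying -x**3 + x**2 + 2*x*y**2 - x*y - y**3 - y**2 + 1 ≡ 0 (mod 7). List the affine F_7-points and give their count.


Affine F_7-points: {(0, 3), (1, 1), (2, 5), (4, 2), (4, 6), (5, 6), (6, 1), (6, 4), (6, 6)}; count = 9.

For each of the 49 pairs (x, y) ∈ F_7², evaluate f(x, y) mod 7. Record the zeros.
  x = 0: [0↦1, 1↦6, 2↦3, 3↦0, 4↦5, 5↦5, 6↦1]  zeros at y ∈ {3}
  x = 1: [0↦1, 1↦0, 2↦2, 3↦1, 4↦5, 5↦1, 6↦4]  zeros at y ∈ {1}
  x = 2: [0↦4, 1↦4, 2↦4, 3↦5, 4↦1, 5↦0, 6↦3]  zeros at y ∈ {5}
  x = 3: [0↦4, 1↦5, 2↦3, 3↦6, 4↦1, 5↦3, 6↦6]  zeros at y ∈ ∅
  x = 4: [0↦2, 1↦4, 2↦0, 3↦5, 4↦6, 5↦4, 6↦0]  zeros at y ∈ {2, 6}
  x = 5: [0↦6, 1↦2, 2↦3, 3↦3, 4↦3, 5↦4, 6↦0]  zeros at y ∈ {6}
  x = 6: [0↦3, 1↦0, 2↦6, 3↦1, 4↦0, 5↦4, 6↦0]  zeros at y ∈ {1, 4, 6}
Collecting zeros: affine points = {(0, 3), (1, 1), (2, 5), (4, 2), (4, 6), (5, 6), (6, 1), (6, 4), (6, 6)}.
Total count |C(F_7)_aff| = 9.


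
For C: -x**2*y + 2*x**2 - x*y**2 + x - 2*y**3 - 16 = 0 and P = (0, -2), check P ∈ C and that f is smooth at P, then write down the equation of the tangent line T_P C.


Tangent line at P: -3*x - 24*y - 48 = 0.

Step 1: f(0, -2) = 0, so P lies on C.
Step 2: partial derivatives
  f_x(x, y) = -2*x*y + 4*x - y**2 + 1, f_y(x, y) = -x**2 - 2*x*y - 6*y**2.
  f_x(P) = -3, f_y(P) = -24 (gradient nonzero, so P is smooth).
Step 3: tangent line at P: -3·(x − 0) + -24·(y − -2) = 0.
Expanding: -3*x - 24*y - 48 = 0.


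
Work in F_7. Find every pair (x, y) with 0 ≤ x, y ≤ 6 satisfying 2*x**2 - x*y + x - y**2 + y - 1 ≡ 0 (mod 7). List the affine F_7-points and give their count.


Affine F_7-points: {(0, 3), (0, 5), (1, 3), (1, 4), (2, 1), (2, 5), (3, 6), (4, 0), (4, 4), (5, 1), (5, 2), (6, 0), (6, 2)}; count = 13.

For each of the 49 pairs (x, y) ∈ F_7², evaluate f(x, y) mod 7. Record the zeros.
  x = 0: [0↦6, 1↦6, 2↦4, 3↦0, 4↦1, 5↦0, 6↦4]  zeros at y ∈ {3, 5}
  x = 1: [0↦2, 1↦1, 2↦5, 3↦0, 4↦0, 5↦5, 6↦1]  zeros at y ∈ {3, 4}
  x = 2: [0↦2, 1↦0, 2↦3, 3↦4, 4↦3, 5↦0, 6↦2]  zeros at y ∈ {1, 5}
  x = 3: [0↦6, 1↦3, 2↦5, 3↦5, 4↦3, 5↦6, 6↦0]  zeros at y ∈ {6}
  x = 4: [0↦0, 1↦3, 2↦4, 3↦3, 4↦0, 5↦2, 6↦2]  zeros at y ∈ {0, 4}
  x = 5: [0↦5, 1↦0, 2↦0, 3↦5, 4↦1, 5↦2, 6↦1]  zeros at y ∈ {1, 2}
  x = 6: [0↦0, 1↦1, 2↦0, 3↦4, 4↦6, 5↦6, 6↦4]  zeros at y ∈ {0, 2}
Collecting zeros: affine points = {(0, 3), (0, 5), (1, 3), (1, 4), (2, 1), (2, 5), (3, 6), (4, 0), (4, 4), (5, 1), (5, 2), (6, 0), (6, 2)}.
Total count |C(F_7)_aff| = 13.


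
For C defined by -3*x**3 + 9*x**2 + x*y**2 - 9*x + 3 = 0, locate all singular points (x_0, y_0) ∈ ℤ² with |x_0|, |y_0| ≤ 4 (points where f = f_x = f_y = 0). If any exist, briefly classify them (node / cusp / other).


Singular points: {(1, 0)}; classification: cusp.

Compute partial derivatives:
  f_x = -9*x**2 + 18*x + y**2 - 9.
  f_y = 2*x*y.
Scan x_0 ∈ {−4, ..., 4}. For each x_0, f_y(x_0, y) is a polynomial in y; find its integer roots y ∈ {−4, ..., 4}, then test f_x and f at those candidates.
  x = -4: f_y(-4, y) = -8*y; vanishes at y ∈ {0}. (-4, 0): f_x = -225 ≠ 0.
  x = -3: f_y(-3, y) = -6*y; vanishes at y ∈ {0}. (-3, 0): f_x = -144 ≠ 0.
  x = -2: f_y(-2, y) = -4*y; vanishes at y ∈ {0}. (-2, 0): f_x = -81 ≠ 0.
  x = -1: f_y(-1, y) = -2*y; vanishes at y ∈ {0}. (-1, 0): f_x = -36 ≠ 0.
  x = 0: f_y(0, y) = 0; vanishes at y ∈ {-4, -3, -2, -1, 0, 1, 2, 3, 4}. (0, -4): f_x = 7 ≠ 0; (0, -3): f_x = 0 but f = 3 ≠ 0; (0, -2): f_x = -5 ≠ 0; (0, -1): f_x = -8 ≠ 0; (0, 0): f_x = -9 ≠ 0; (0, 1): f_x = -8 ≠ 0; (0, 2): f_x = -5 ≠ 0; (0, 3): f_x = 0 but f = 3 ≠ 0; (0, 4): f_x = 7 ≠ 0.
  x = 1: f_y(1, y) = 2*y; vanishes at y ∈ {0}. (1, 0): f_x = 0, f = 0 — SINGULAR.
  x = 2: f_y(2, y) = 4*y; vanishes at y ∈ {0}. (2, 0): f_x = -9 ≠ 0.
  x = 3: f_y(3, y) = 6*y; vanishes at y ∈ {0}. (3, 0): f_x = -36 ≠ 0.
  x = 4: f_y(4, y) = 8*y; vanishes at y ∈ {0}. (4, 0): f_x = -81 ≠ 0.
Only singular point on the grid: (1, 0).
Classify: substitute x = 1 + u, y = 0 + v and expand: f = -3*u**3 + u*v**2 + v**2.
No constant or linear terms (consistent with a singular point). Quadratic part: v**2. Cubic part: -3*u**3 + u*v**2.
The quadratic part v**2 is a perfect square, so there is a single (double) tangent line v = 0, i.e. y = 0. Restricting the cubic part to that line (v = 0) leaves -3*u**3 ≠ 0, so f is not divisible by v and the branch is v² ≈ 3*u**3 to lowest order — this is a cusp.
Classification: cusp.


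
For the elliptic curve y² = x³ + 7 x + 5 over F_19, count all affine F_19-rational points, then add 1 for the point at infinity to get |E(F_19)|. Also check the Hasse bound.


Affine points = {(0, 9), (0, 10), (6, 4), (6, 15), (7, 6), (7, 13), (10, 7), (10, 12), (11, 8), (11, 11), (14, 4), (14, 15), (18, 4), (18, 15)}; affine count = 14; |E(F_19)| = 15.

Discriminant check: Δ ∝ 4a³ + 27b² = 4·7³ + 27·5² = 4·343 + 27·25 ≡ 14 (mod 19). Nonzero ⇒ E is nonsingular.
For each x ∈ F_19, compute rhs = x³ + 7·x + 5 mod 19, then count y ∈ F_19 with y² ≡ rhs.
  x = 0: rhs = 5, matching y values: 9, 10 (2 points).
  x = 1: rhs = 13, matching y values: none (0 points).
  x = 2: rhs = 8, matching y values: none (0 points).
  x = 3: rhs = 15, matching y values: none (0 points).
  x = 4: rhs = 2, matching y values: none (0 points).
  x = 5: rhs = 13, matching y values: none (0 points).
  x = 6: rhs = 16, matching y values: 4, 15 (2 points).
  x = 7: rhs = 17, matching y values: 6, 13 (2 points).
  x = 8: rhs = 3, matching y values: none (0 points).
  x = 9: rhs = 18, matching y values: none (0 points).
  x = 10: rhs = 11, matching y values: 7, 12 (2 points).
  x = 11: rhs = 7, matching y values: 8, 11 (2 points).
  x = 12: rhs = 12, matching y values: none (0 points).
  x = 13: rhs = 13, matching y values: none (0 points).
  x = 14: rhs = 16, matching y values: 4, 15 (2 points).
  x = 15: rhs = 8, matching y values: none (0 points).
  x = 16: rhs = 14, matching y values: none (0 points).
  x = 17: rhs = 2, matching y values: none (0 points).
  x = 18: rhs = 16, matching y values: 4, 15 (2 points).
Total affine count: 14.
Full point count |E(F_19)| = 14 + 1 = 15.
Hasse bound: |15 − (19+1)| = |-5| = 5 ≤ 2√19 ≈ 8.7178 ✓.


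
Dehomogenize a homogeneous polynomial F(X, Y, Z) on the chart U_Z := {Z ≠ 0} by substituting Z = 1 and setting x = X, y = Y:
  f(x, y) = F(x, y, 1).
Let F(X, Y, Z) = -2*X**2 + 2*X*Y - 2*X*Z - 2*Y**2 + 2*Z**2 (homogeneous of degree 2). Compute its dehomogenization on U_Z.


f(x, y) = -2*x**2 + 2*x*y - 2*x - 2*y**2 + 2

On U_Z we set Z = 1. Each monomial c·X^i·Y^j·Z^k in F becomes c·x^i·y^j·1^k = c·x^i·y^j.
Substituting Z = 1: F(X, Y, 1) = -2*x**2 + 2*x*y - 2*x - 2*y**2 + 2.
Note: deg(f) ≤ deg(F) = 2; strict inequality happens when F is divisible by Z (lost terms).


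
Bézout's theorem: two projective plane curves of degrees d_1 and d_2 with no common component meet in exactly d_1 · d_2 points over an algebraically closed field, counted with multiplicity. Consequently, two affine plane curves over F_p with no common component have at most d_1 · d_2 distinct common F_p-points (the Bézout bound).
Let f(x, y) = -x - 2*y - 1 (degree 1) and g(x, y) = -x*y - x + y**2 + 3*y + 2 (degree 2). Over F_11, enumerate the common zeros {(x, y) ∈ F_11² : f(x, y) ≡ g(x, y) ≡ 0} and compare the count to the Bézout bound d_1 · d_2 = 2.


Common zeros: {(1, 10)}; count = 1; Bézout bound = 2.

deg(f) = 1, deg(g) = 2, so Bézout bound = 2.
Scan x ∈ F_11. For each x, list the y ∈ F_11 with f(x, y) ≡ 0 and those with g(x, y) ≡ 0 (mod 11); the common zeros in that column are the intersection.
  x = 0: f ≡ 0 at y ∈ {5}; g ≡ 0 at y ∈ {9, 10}; common: ∅.
  x = 1: f ≡ 0 at y ∈ {10}; g ≡ 0 at y ∈ {10}; common: {10}.
  x = 2: f ≡ 0 at y ∈ {4}; g ≡ 0 at y ∈ {0, 10}; common: ∅.
  x = 3: f ≡ 0 at y ∈ {9}; g ≡ 0 at y ∈ {1, 10}; common: ∅.
  x = 4: f ≡ 0 at y ∈ {3}; g ≡ 0 at y ∈ {2, 10}; common: ∅.
  x = 5: f ≡ 0 at y ∈ {8}; g ≡ 0 at y ∈ {3, 10}; common: ∅.
  x = 6: f ≡ 0 at y ∈ {2}; g ≡ 0 at y ∈ {4, 10}; common: ∅.
  x = 7: f ≡ 0 at y ∈ {7}; g ≡ 0 at y ∈ {5, 10}; common: ∅.
  x = 8: f ≡ 0 at y ∈ {1}; g ≡ 0 at y ∈ {6, 10}; common: ∅.
  x = 9: f ≡ 0 at y ∈ {6}; g ≡ 0 at y ∈ {7, 10}; common: ∅.
  x = 10: f ≡ 0 at y ∈ {0}; g ≡ 0 at y ∈ {8, 10}; common: ∅.
Collecting: common zeros = {(1, 10)}, so the count is 1.
Comparison with the Bézout bound: 1 ≤ 2 = deg(f)·deg(g), as expected for curves with no common component (the affine F_11-count falls short of the bound because intersections may lie at infinity, over extension fields, or carry multiplicity).


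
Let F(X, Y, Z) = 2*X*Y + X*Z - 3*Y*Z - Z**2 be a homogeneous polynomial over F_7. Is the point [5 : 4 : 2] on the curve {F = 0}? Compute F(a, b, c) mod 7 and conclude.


F(5,4,2) ≡ 1 (mod 7); P is NOT on the curve.

Evaluate F(5, 4, 2) term-by-term (mod 7).
  2*X*Y ↦ 2·5·4·1 = 40
  X*Z ↦ 1·5·1·2 = 10
  -3*Y*Z ↦ -3·1·4·2 = -24
  -Z**2 ↦ -1·1·1·4 = -4
Sum: F(5, 4, 2) = (40) + (10) + (-24) + (-4) = 22.
Reducing mod 7: 22 ≡ 1 (mod 7).
Since F(a, b, c) ≡ 1 ≠ 0 (mod 7), P does NOT lie on the curve.


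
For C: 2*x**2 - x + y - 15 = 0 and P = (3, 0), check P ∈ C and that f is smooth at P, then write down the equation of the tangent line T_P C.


Tangent line at P: 11*x + y - 33 = 0.

Step 1: f(3, 0) = 0, so P lies on C.
Step 2: partial derivatives
  f_x(x, y) = 4*x - 1, f_y(x, y) = 1.
  f_x(P) = 11, f_y(P) = 1 (gradient nonzero, so P is smooth).
Step 3: tangent line at P: 11·(x − 3) + 1·(y − 0) = 0.
Expanding: 11*x + y - 33 = 0.


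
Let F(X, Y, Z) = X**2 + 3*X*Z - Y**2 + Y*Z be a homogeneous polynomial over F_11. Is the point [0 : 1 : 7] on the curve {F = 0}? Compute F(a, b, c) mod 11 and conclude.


F(0,1,7) ≡ 6 (mod 11); P is NOT on the curve.

Evaluate F(0, 1, 7) term-by-term (mod 11).
  X**2 ↦ 1·0·1·1 = 0
  3*X*Z ↦ 3·0·1·7 = 0
  -Y**2 ↦ -1·1·1·1 = -1
  Y*Z ↦ 1·1·1·7 = 7
Sum: F(0, 1, 7) = (0) + (0) + (-1) + (7) = 6.
Reducing mod 11: 6 ≡ 6 (mod 11).
Since F(a, b, c) ≡ 6 ≠ 0 (mod 11), P does NOT lie on the curve.


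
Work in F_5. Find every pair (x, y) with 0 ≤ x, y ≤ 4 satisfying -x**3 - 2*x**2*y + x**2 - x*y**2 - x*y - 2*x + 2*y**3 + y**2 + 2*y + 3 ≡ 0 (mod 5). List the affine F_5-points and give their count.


Affine F_5-points: {(0, 4), (1, 2), (1, 4), (2, 0), (2, 4), (3, 1)}; count = 6.

For each of the 25 pairs (x, y) ∈ F_5², evaluate f(x, y) mod 5. Record the zeros.
  x = 0: [0↦3, 1↦3, 2↦2, 3↦2, 4↦0]  zeros at y ∈ {4}
  x = 1: [0↦1, 1↦2, 2↦0, 3↦2, 4↦0]  zeros at y ∈ {2, 4}
  x = 2: [0↦0, 1↦3, 2↦1, 3↦1, 4↦0]  zeros at y ∈ {0, 4}
  x = 3: [0↦4, 1↦0, 2↦4, 3↦3, 4↦4]  zeros at y ∈ {1}
  x = 4: [0↦2, 1↦2, 2↦3, 3↦2, 4↦1]  zeros at y ∈ ∅
Collecting zeros: affine points = {(0, 4), (1, 2), (1, 4), (2, 0), (2, 4), (3, 1)}.
Total count |C(F_5)_aff| = 6.


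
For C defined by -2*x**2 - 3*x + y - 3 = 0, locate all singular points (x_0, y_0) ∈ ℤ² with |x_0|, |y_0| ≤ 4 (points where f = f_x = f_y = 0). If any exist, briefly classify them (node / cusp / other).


No singular points in the scanned grid; C is smooth there.

Compute partial derivatives:
  f_x = -4*x - 3.
  f_y = 1.
f_y = 1 is a nonzero constant, so f_y never vanishes: no point (x, y) can satisfy f = f_x = f_y = 0. In particular no (x, y) ∈ {−4, ..., 4}² is singular; the curve is smooth.


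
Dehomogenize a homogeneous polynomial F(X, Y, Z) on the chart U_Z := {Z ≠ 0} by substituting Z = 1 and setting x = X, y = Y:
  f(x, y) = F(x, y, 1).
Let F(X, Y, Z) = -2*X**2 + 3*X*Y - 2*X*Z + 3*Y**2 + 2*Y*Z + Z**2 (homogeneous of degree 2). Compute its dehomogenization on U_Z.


f(x, y) = -2*x**2 + 3*x*y - 2*x + 3*y**2 + 2*y + 1

On U_Z we set Z = 1. Each monomial c·X^i·Y^j·Z^k in F becomes c·x^i·y^j·1^k = c·x^i·y^j.
Substituting Z = 1: F(X, Y, 1) = -2*x**2 + 3*x*y - 2*x + 3*y**2 + 2*y + 1.
Note: deg(f) ≤ deg(F) = 2; strict inequality happens when F is divisible by Z (lost terms).


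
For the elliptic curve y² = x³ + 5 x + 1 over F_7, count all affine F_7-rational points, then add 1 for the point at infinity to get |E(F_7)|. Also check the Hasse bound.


Affine points = {(0, 1), (0, 6), (1, 0), (3, 1), (3, 6), (4, 1), (4, 6), (5, 2), (5, 5), (6, 3), (6, 4)}; affine count = 11; |E(F_7)| = 12.

Discriminant check: Δ ∝ 4a³ + 27b² = 4·5³ + 27·1² = 4·125 + 27·1 ≡ 2 (mod 7). Nonzero ⇒ E is nonsingular.
For each x ∈ F_7, compute rhs = x³ + 5·x + 1 mod 7, then count y ∈ F_7 with y² ≡ rhs.
  x = 0: rhs = 1, matching y values: 1, 6 (2 points).
  x = 1: rhs = 0, matching y values: 0 (1 points).
  x = 2: rhs = 5, matching y values: none (0 points).
  x = 3: rhs = 1, matching y values: 1, 6 (2 points).
  x = 4: rhs = 1, matching y values: 1, 6 (2 points).
  x = 5: rhs = 4, matching y values: 2, 5 (2 points).
  x = 6: rhs = 2, matching y values: 3, 4 (2 points).
Total affine count: 11.
Full point count |E(F_7)| = 11 + 1 = 12.
Hasse bound: |12 − (7+1)| = |4| = 4 ≤ 2√7 ≈ 5.2915 ✓.


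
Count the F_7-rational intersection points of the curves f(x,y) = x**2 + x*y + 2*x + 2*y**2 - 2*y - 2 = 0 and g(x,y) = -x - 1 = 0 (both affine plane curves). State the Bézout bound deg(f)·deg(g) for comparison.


Common zeros: ∅; count = 0; Bézout bound = 2.

deg(f) = 2, deg(g) = 1, so Bézout bound = 2.
Scan x ∈ F_7. For each x, list the y ∈ F_7 with f(x, y) ≡ 0 and those with g(x, y) ≡ 0 (mod 7); the common zeros in that column are the intersection.
  x = 0: f ≡ 0 at y ∈ ∅; g ≡ 0 at y ∈ ∅; common: ∅.
  x = 1: f ≡ 0 at y ∈ {2}; g ≡ 0 at y ∈ ∅; common: ∅.
  x = 2: f ≡ 0 at y ∈ {2, 5}; g ≡ 0 at y ∈ ∅; common: ∅.
  x = 3: f ≡ 0 at y ∈ {4, 6}; g ≡ 0 at y ∈ ∅; common: ∅.
  x = 4: f ≡ 0 at y ∈ ∅; g ≡ 0 at y ∈ ∅; common: ∅.
  x = 5: f ≡ 0 at y ∈ {4, 5}; g ≡ 0 at y ∈ ∅; common: ∅.
  x = 6: f ≡ 0 at y ∈ ∅; g ≡ 0 at y ∈ {0, 1, 2, 3, 4, 5, 6}; common: ∅.
Collecting: common zeros = ∅, so the count is 0.
Comparison with the Bézout bound: 0 ≤ 2 = deg(f)·deg(g), as expected for curves with no common component (the affine F_7-count falls short of the bound because intersections may lie at infinity, over extension fields, or carry multiplicity).


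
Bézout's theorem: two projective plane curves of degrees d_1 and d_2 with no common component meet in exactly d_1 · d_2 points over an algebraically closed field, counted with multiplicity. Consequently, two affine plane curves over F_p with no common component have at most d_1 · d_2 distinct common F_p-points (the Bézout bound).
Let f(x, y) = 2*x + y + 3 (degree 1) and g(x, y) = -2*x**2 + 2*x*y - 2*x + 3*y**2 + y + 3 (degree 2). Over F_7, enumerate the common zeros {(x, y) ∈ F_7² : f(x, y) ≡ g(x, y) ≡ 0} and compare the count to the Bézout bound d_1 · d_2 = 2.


Common zeros: {(6, 6)}; count = 1; Bézout bound = 2.

deg(f) = 1, deg(g) = 2, so Bézout bound = 2.
Scan x ∈ F_7. For each x, list the y ∈ F_7 with f(x, y) ≡ 0 and those with g(x, y) ≡ 0 (mod 7); the common zeros in that column are the intersection.
  x = 0: f ≡ 0 at y ∈ {4}; g ≡ 0 at y ∈ {1}; common: ∅.
  x = 1: f ≡ 0 at y ∈ {2}; g ≡ 0 at y ∈ {3}; common: ∅.
  x = 2: f ≡ 0 at y ∈ {0}; g ≡ 0 at y ∈ {5}; common: ∅.
  x = 3: f ≡ 0 at y ∈ {5}; g ≡ 0 at y ∈ {0}; common: ∅.
  x = 4: f ≡ 0 at y ∈ {3}; g ≡ 0 at y ∈ {2}; common: ∅.
  x = 5: f ≡ 0 at y ∈ {1}; g ≡ 0 at y ∈ {4}; common: ∅.
  x = 6: f ≡ 0 at y ∈ {6}; g ≡ 0 at y ∈ {6}; common: {6}.
Collecting: common zeros = {(6, 6)}, so the count is 1.
Comparison with the Bézout bound: 1 ≤ 2 = deg(f)·deg(g), as expected for curves with no common component (the affine F_7-count falls short of the bound because intersections may lie at infinity, over extension fields, or carry multiplicity).


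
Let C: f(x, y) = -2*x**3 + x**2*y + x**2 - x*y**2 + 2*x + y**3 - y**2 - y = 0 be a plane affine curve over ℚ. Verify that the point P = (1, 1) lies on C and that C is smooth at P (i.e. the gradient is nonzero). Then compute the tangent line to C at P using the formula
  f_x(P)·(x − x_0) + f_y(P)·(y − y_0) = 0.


Tangent line at P: -x - y + 2 = 0.

Step 1: f(1, 1) = 0, so P lies on C.
Step 2: partial derivatives
  f_x(x, y) = -6*x**2 + 2*x*y + 2*x - y**2 + 2, f_y(x, y) = x**2 - 2*x*y + 3*y**2 - 2*y - 1.
  f_x(P) = -1, f_y(P) = -1 (gradient nonzero, so P is smooth).
Step 3: tangent line at P: -1·(x − 1) + -1·(y − 1) = 0.
Expanding: -x - y + 2 = 0.


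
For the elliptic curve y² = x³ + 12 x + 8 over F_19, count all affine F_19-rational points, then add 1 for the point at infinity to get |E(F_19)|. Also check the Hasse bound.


Affine points = {(4, 5), (4, 14), (6, 7), (6, 12), (7, 6), (7, 13), (9, 3), (9, 16), (10, 8), (10, 11), (13, 9), (13, 10)}; affine count = 12; |E(F_19)| = 13.

Discriminant check: Δ ∝ 4a³ + 27b² = 4·12³ + 27·8² = 4·1728 + 27·64 ≡ 14 (mod 19). Nonzero ⇒ E is nonsingular.
For each x ∈ F_19, compute rhs = x³ + 12·x + 8 mod 19, then count y ∈ F_19 with y² ≡ rhs.
  x = 0: rhs = 8, matching y values: none (0 points).
  x = 1: rhs = 2, matching y values: none (0 points).
  x = 2: rhs = 2, matching y values: none (0 points).
  x = 3: rhs = 14, matching y values: none (0 points).
  x = 4: rhs = 6, matching y values: 5, 14 (2 points).
  x = 5: rhs = 3, matching y values: none (0 points).
  x = 6: rhs = 11, matching y values: 7, 12 (2 points).
  x = 7: rhs = 17, matching y values: 6, 13 (2 points).
  x = 8: rhs = 8, matching y values: none (0 points).
  x = 9: rhs = 9, matching y values: 3, 16 (2 points).
  x = 10: rhs = 7, matching y values: 8, 11 (2 points).
  x = 11: rhs = 8, matching y values: none (0 points).
  x = 12: rhs = 18, matching y values: none (0 points).
  x = 13: rhs = 5, matching y values: 9, 10 (2 points).
  x = 14: rhs = 13, matching y values: none (0 points).
  x = 15: rhs = 10, matching y values: none (0 points).
  x = 16: rhs = 2, matching y values: none (0 points).
  x = 17: rhs = 14, matching y values: none (0 points).
  x = 18: rhs = 14, matching y values: none (0 points).
Total affine count: 12.
Full point count |E(F_19)| = 12 + 1 = 13.
Hasse bound: |13 − (19+1)| = |-7| = 7 ≤ 2√19 ≈ 8.7178 ✓.
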